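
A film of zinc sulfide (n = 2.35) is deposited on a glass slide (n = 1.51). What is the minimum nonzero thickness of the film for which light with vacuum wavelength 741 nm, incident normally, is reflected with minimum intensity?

At the upper boundary (n = 1.0 to n = 2.35) the reflected ray undergoes a half-wave phase shift.
Bottom surface (2.35 → 1.51): reflection off a lower-index medium gives no phase shift.
Net: one phase inversion between the two reflected rays.
For minimum reflection here: 2 n t = m λ.
Minimum nonzero at m = 1: t = λ / (2 n) = 741 / (2 × 2.35) = 158 nm.

158 nm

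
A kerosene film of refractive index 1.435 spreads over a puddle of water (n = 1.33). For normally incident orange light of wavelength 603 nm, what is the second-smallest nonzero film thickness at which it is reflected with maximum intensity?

Ray reflecting at the top interface goes from n = 1.0 toward n = 1.435: a half-wave phase shift.
Ray reflecting at the bottom interface goes from n = 1.435 toward n = 1.33: no phase shift.
Net: one phase inversion between the two reflected rays.
With one net inversion, constructive interference in reflection requires 2 n t = (m + ½) λ.
The second-smallest nonzero thickness corresponds to m = 1: t = (m + ½) λ / (2 n) = 1.50 × 603 / (2 × 1.435) = 315 nm.

315 nm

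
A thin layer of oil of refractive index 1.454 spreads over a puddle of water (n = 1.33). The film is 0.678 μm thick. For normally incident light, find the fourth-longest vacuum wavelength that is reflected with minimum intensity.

493 nm

At the upper boundary (n = 1.0 to n = 1.454) the reflected ray undergoes a half-wave phase shift.
At the lower boundary (n = 1.454 to n = 1.33) the reflected ray undergoes no phase shift.
Exactly one π shift → a net half-wave offset.
So the condition for destructive reflection is 2 n t = m λ.
λ = 2 n t / m. The fourth-longest wavelength is m = 4: λ = 2 × 1.454 × 678 / 4.00 = 493 nm.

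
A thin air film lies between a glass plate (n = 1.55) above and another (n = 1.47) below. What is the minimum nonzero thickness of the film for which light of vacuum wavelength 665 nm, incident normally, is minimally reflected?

Ray reflecting at the top interface goes from n = 1.55 toward n = 1.0: no phase shift.
At the lower boundary (n = 1.0 to n = 1.47) the reflected ray undergoes a half-wave phase shift.
Net: one phase inversion between the two reflected rays.
For dark reflection here: 2 n t = m λ.
Minimum nonzero at m = 1: t = λ / (2 n) = 665 / (2 × 1.0) = 333 nm.

333 nm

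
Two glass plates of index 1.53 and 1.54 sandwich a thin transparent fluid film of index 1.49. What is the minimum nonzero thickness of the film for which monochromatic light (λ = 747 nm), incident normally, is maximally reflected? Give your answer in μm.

0.125 μm

At the upper boundary (n = 1.53 to n = 1.49) the reflected ray undergoes no phase shift.
Bottom surface (1.49 → 1.54): reflection off a higher-index medium gives a half-wave phase shift.
Net: one phase inversion between the two reflected rays.
With one net inversion, constructive interference in reflection requires 2 n t = (m + ½) λ.
Minimum at m = 0: t = λ / (4 n) = 747 / (4 × 1.49) = 125 nm.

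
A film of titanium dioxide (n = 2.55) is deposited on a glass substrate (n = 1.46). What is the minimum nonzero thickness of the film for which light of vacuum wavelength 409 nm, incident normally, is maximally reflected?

At the upper boundary (n = 1.0 to n = 2.55) the reflected ray undergoes a half-wave phase shift.
Bottom surface (2.55 → 1.46): reflection off a lower-index medium gives no phase shift.
Exactly one π shift → a net half-wave offset.
For strong reflection here: 2 n t = (m + ½) λ.
Minimum at m = 0: t = λ / (4 n) = 409 / (4 × 2.55) = 40.1 nm.

40.1 nm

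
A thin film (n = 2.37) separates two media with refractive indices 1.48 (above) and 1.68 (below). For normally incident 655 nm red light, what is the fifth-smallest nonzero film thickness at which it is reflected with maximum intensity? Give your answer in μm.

0.622 μm

Ray reflecting at the top interface goes from n = 1.48 toward n = 2.37: a half-wave phase shift.
Bottom surface (2.37 → 1.68): reflection off a lower-index medium gives no phase shift.
Net: one phase inversion between the two reflected rays.
For strong reflection here: 2 n t = (m + ½) λ.
The fifth-smallest nonzero thickness corresponds to m = 4: t = (m + ½) λ / (2 n) = 4.50 × 655 / (2 × 2.37) = 622 nm.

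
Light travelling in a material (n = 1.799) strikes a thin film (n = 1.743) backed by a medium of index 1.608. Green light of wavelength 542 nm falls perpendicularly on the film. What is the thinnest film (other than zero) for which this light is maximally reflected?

155 nm

Top surface (1.799 → 1.743): reflection off a lower-index medium gives no phase shift.
Ray reflecting at the bottom interface goes from n = 1.743 toward n = 1.608: no phase shift.
The two reflections carry the same phase change, so no net offset.
With no net inversion, constructive interference in reflection requires 2 n t = m λ.
Minimum nonzero at m = 1: t = λ / (2 n) = 542 / (2 × 1.743) = 155 nm.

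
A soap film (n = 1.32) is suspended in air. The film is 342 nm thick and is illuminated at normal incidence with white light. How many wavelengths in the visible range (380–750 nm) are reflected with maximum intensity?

Top surface (1.0 → 1.32): reflection off a higher-index medium gives a half-wave phase shift.
Bottom surface (1.32 → 1.0): reflection off a lower-index medium gives no phase shift.
Exactly one π shift → a net half-wave offset.
For bright reflection here: 2 n t = (m + ½) λ.
λ = 2 n t / (m + ½) = 903 / (m + ½) nm.
m=0: 1806 nm (IR); m=1: 602 nm (visible); m=2: 361 nm (UV).

1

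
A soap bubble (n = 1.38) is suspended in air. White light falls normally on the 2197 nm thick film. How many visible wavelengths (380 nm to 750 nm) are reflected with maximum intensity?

8

Top surface (1.0 → 1.38): reflection off a higher-index medium gives a half-wave phase shift.
Bottom surface (1.38 → 1.0): reflection off a lower-index medium gives no phase shift.
Net: one phase inversion between the two reflected rays.
For strong reflection here: 2 n t = (m + ½) λ.
λ = 2 n t / (m + ½) = 6064 / (m + ½) nm.
m=7: 808 nm (IR); m=8: 713 nm (visible); m=9: 638 nm (visible); m=10: 577 nm (visible); m=11: 527 nm (visible); m=12: 485 nm (visible); m=13: 449 nm (visible); m=14: 418 nm (visible); m=15: 391 nm (visible); m=16: 367 nm (UV).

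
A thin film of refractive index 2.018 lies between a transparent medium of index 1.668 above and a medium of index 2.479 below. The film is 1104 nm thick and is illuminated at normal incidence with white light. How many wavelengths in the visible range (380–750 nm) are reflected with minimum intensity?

Top surface (1.668 → 2.018): reflection off a higher-index medium gives a half-wave phase shift.
Ray reflecting at the bottom interface goes from n = 2.018 toward n = 2.479: a half-wave phase shift.
Zero or two π shifts → no net half-wave offset.
With no net inversion, destructive interference in reflection requires 2 n t = (m + ½) λ.
λ = 2 n t / (m + ½) = 4456 / (m + ½) nm.
m=5: 810 nm (IR); m=6: 685 nm (visible); m=7: 594 nm (visible); m=8: 524 nm (visible); m=9: 469 nm (visible); m=10: 424 nm (visible); m=11: 387 nm (visible); m=12: 356 nm (UV).

6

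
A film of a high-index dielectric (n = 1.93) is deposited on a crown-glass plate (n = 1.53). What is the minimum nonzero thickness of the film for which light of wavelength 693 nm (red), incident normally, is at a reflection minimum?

At the upper boundary (n = 1.0 to n = 1.93) the reflected ray undergoes a half-wave phase shift.
Ray reflecting at the bottom interface goes from n = 1.93 toward n = 1.53: no phase shift.
The two reflections differ by half a wavelength.
For minimum reflection here: 2 n t = m λ.
Minimum nonzero at m = 1: t = λ / (2 n) = 693 / (2 × 1.93) = 180 nm.

180 nm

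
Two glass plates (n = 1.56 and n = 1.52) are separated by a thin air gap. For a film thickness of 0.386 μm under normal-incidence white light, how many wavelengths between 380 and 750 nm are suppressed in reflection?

1

At the upper boundary (n = 1.56 to n = 1.0) the reflected ray undergoes no phase shift.
Ray reflecting at the bottom interface goes from n = 1.0 toward n = 1.52: a half-wave phase shift.
Exactly one π shift → a net half-wave offset.
For weak reflection here: 2 n t = m λ.
λ = 2 n t / m = 772 / m nm.
m=1: 772 nm (IR); m=2: 386 nm (visible); m=3: 257 nm (UV).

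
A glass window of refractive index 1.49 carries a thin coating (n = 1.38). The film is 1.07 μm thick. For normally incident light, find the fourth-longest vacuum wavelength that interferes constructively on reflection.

Ray reflecting at the top interface goes from n = 1.0 toward n = 1.38: a half-wave phase shift.
At the lower boundary (n = 1.38 to n = 1.49) the reflected ray undergoes a half-wave phase shift.
Net: no relative phase inversion (both shifts match).
So the condition for constructive reflection is 2 n t = m λ.
λ = 2 n t / m. The fourth-longest wavelength is m = 4: λ = 2 × 1.38 × 1070 / 4.00 = 738 nm.

738 nm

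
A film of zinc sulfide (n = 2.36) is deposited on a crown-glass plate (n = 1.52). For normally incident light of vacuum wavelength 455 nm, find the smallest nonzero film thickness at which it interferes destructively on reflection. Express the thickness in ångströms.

964 Å

Top surface (1.0 → 2.36): reflection off a higher-index medium gives a half-wave phase shift.
At the lower boundary (n = 2.36 to n = 1.52) the reflected ray undergoes no phase shift.
Exactly one π shift → a net half-wave offset.
With one net inversion, destructive interference in reflection requires 2 n t = m λ.
Minimum nonzero at m = 1: t = λ / (2 n) = 455 / (2 × 2.36) = 96.4 nm.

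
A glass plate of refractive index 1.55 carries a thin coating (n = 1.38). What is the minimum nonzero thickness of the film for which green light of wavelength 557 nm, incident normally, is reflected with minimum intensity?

101 nm

Top surface (1.0 → 1.38): reflection off a higher-index medium gives a half-wave phase shift.
Bottom surface (1.38 → 1.55): reflection off a higher-index medium gives a half-wave phase shift.
Net: no relative phase inversion (both shifts match).
So the condition for destructive reflection is 2 n t = (m + ½) λ.
Minimum at m = 0: t = λ / (4 n) = 557 / (4 × 1.38) = 101 nm.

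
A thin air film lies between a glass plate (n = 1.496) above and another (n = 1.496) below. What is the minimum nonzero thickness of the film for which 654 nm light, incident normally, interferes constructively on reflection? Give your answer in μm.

Ray reflecting at the top interface goes from n = 1.496 toward n = 1.0: no phase shift.
At the lower boundary (n = 1.0 to n = 1.496) the reflected ray undergoes a half-wave phase shift.
Net: one phase inversion between the two reflected rays.
For strong reflection here: 2 n t = (m + ½) λ.
Minimum at m = 0: t = λ / (4 n) = 654 / (4 × 1.0) = 164 nm.

0.164 μm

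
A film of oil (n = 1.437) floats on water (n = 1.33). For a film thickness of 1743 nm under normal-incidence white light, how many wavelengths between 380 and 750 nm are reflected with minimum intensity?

7

Ray reflecting at the top interface goes from n = 1.0 toward n = 1.437: a half-wave phase shift.
Bottom surface (1.437 → 1.33): reflection off a lower-index medium gives no phase shift.
Exactly one π shift → a net half-wave offset.
So the condition for destructive reflection is 2 n t = m λ.
λ = 2 n t / m = 5009 / m nm.
m=6: 835 nm (IR); m=7: 716 nm (visible); m=8: 626 nm (visible); m=9: 557 nm (visible); m=10: 501 nm (visible); m=11: 455 nm (visible); m=12: 417 nm (visible); m=13: 385 nm (visible); m=14: 358 nm (UV).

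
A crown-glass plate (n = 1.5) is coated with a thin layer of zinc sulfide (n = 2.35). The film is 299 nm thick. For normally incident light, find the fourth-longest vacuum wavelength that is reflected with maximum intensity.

402 nm

Top surface (1.0 → 2.35): reflection off a higher-index medium gives a half-wave phase shift.
Ray reflecting at the bottom interface goes from n = 2.35 toward n = 1.5: no phase shift.
Net: one phase inversion between the two reflected rays.
For bright reflection here: 2 n t = (m + ½) λ.
λ = 2 n t / (m + ½). The fourth-longest wavelength is m = 3: λ = 2 × 2.35 × 299 / 3.50 = 402 nm.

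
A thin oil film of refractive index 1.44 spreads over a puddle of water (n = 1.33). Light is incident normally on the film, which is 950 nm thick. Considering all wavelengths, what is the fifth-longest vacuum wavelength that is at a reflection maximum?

608 nm

At the upper boundary (n = 1.0 to n = 1.44) the reflected ray undergoes a half-wave phase shift.
At the lower boundary (n = 1.44 to n = 1.33) the reflected ray undergoes no phase shift.
Exactly one π shift → a net half-wave offset.
So the condition for constructive reflection is 2 n t = (m + ½) λ.
λ = 2 n t / (m + ½). The fifth-longest wavelength is m = 4: λ = 2 × 1.44 × 950 / 4.50 = 608 nm.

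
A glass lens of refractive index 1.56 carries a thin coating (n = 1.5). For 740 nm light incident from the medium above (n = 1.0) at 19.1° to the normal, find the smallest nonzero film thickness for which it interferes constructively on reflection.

At the upper boundary (n = 1.0 to n = 1.5) the reflected ray undergoes a half-wave phase shift.
Bottom surface (1.5 → 1.56): reflection off a higher-index medium gives a half-wave phase shift.
The two reflections carry the same phase change, so no net offset.
With no net inversion, constructive interference in reflection requires 2 n t cos θ_r = m λ.
Snell's law: 1.0 sin 19.1° = 1.5 sin θ_r → sin θ_r = 0.218, cos θ_r = 0.976.
Minimum nonzero at m = 1: t = λ / (2 n cos θ_r) = 740 / (2 × 1.5 × 0.976) = 253 nm.

253 nm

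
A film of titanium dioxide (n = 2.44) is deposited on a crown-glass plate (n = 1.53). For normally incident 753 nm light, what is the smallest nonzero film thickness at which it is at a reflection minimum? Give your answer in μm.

0.154 μm

Ray reflecting at the top interface goes from n = 1.0 toward n = 2.44: a half-wave phase shift.
Ray reflecting at the bottom interface goes from n = 2.44 toward n = 1.53: no phase shift.
Net: one phase inversion between the two reflected rays.
So the condition for destructive reflection is 2 n t = m λ.
The smallest nonzero thickness corresponds to m = 1: t = m λ / (2 n) = 1.00 × 753 / (2 × 2.44) = 154 nm.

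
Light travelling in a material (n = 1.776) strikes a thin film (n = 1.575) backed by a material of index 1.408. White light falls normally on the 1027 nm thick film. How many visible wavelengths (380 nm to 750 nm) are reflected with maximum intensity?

Ray reflecting at the top interface goes from n = 1.776 toward n = 1.575: no phase shift.
Ray reflecting at the bottom interface goes from n = 1.575 toward n = 1.408: no phase shift.
Zero or two π shifts → no net half-wave offset.
So the condition for constructive reflection is 2 n t = m λ.
λ = 2 n t / m = 3235 / m nm.
m=4: 809 nm (IR); m=5: 647 nm (visible); m=6: 539 nm (visible); m=7: 462 nm (visible); m=8: 404 nm (visible); m=9: 359 nm (UV).

4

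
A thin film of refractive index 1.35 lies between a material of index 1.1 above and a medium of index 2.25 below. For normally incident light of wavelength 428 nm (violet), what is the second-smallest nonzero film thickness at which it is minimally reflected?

At the upper boundary (n = 1.1 to n = 1.35) the reflected ray undergoes a half-wave phase shift.
Ray reflecting at the bottom interface goes from n = 1.35 toward n = 2.25: a half-wave phase shift.
Zero or two π shifts → no net half-wave offset.
With no net inversion, destructive interference in reflection requires 2 n t = (m + ½) λ.
The second-smallest nonzero thickness corresponds to m = 1: t = (m + ½) λ / (2 n) = 1.50 × 428 / (2 × 1.35) = 238 nm.

238 nm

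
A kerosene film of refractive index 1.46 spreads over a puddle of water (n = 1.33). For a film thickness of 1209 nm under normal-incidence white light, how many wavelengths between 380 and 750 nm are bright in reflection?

4

At the upper boundary (n = 1.0 to n = 1.46) the reflected ray undergoes a half-wave phase shift.
At the lower boundary (n = 1.46 to n = 1.33) the reflected ray undergoes no phase shift.
Net: one phase inversion between the two reflected rays.
With one net inversion, constructive interference in reflection requires 2 n t = (m + ½) λ.
λ = 2 n t / (m + ½) = 3530 / (m + ½) nm.
m=4: 785 nm (IR); m=5: 642 nm (visible); m=6: 543 nm (visible); m=7: 471 nm (visible); m=8: 415 nm (visible); m=9: 372 nm (UV).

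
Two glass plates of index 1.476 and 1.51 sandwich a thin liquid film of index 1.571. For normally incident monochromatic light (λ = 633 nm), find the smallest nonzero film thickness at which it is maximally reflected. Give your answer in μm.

Ray reflecting at the top interface goes from n = 1.476 toward n = 1.571: a half-wave phase shift.
At the lower boundary (n = 1.571 to n = 1.51) the reflected ray undergoes no phase shift.
The two reflections differ by half a wavelength.
For strong reflection here: 2 n t = (m + ½) λ.
Minimum at m = 0: t = λ / (4 n) = 633 / (4 × 1.571) = 101 nm.

0.101 μm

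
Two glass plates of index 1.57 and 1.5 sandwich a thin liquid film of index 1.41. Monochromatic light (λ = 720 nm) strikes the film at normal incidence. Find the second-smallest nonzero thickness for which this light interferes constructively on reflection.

Ray reflecting at the top interface goes from n = 1.57 toward n = 1.41: no phase shift.
Ray reflecting at the bottom interface goes from n = 1.41 toward n = 1.5: a half-wave phase shift.
Net: one phase inversion between the two reflected rays.
For bright reflection here: 2 n t = (m + ½) λ.
The second-smallest nonzero thickness corresponds to m = 1: t = (m + ½) λ / (2 n) = 1.50 × 720 / (2 × 1.41) = 383 nm.

383 nm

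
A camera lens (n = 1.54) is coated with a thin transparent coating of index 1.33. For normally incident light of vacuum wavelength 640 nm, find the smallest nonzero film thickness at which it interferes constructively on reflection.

Ray reflecting at the top interface goes from n = 1.0 toward n = 1.33: a half-wave phase shift.
Bottom surface (1.33 → 1.54): reflection off a higher-index medium gives a half-wave phase shift.
Net: no relative phase inversion (both shifts match).
With no net inversion, constructive interference in reflection requires 2 n t = m λ.
Minimum nonzero at m = 1: t = λ / (2 n) = 640 / (2 × 1.33) = 241 nm.

241 nm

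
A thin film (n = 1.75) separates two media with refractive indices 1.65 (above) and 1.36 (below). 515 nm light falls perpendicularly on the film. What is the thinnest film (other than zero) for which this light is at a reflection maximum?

73.6 nm

Top surface (1.65 → 1.75): reflection off a higher-index medium gives a half-wave phase shift.
Ray reflecting at the bottom interface goes from n = 1.75 toward n = 1.36: no phase shift.
The two reflections differ by half a wavelength.
With one net inversion, constructive interference in reflection requires 2 n t = (m + ½) λ.
Minimum at m = 0: t = λ / (4 n) = 515 / (4 × 1.75) = 73.6 nm.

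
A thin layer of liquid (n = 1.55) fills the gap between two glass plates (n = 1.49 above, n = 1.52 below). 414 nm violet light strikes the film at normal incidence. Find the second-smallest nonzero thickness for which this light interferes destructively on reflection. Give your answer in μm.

Ray reflecting at the top interface goes from n = 1.49 toward n = 1.55: a half-wave phase shift.
Ray reflecting at the bottom interface goes from n = 1.55 toward n = 1.52: no phase shift.
Exactly one π shift → a net half-wave offset.
With one net inversion, destructive interference in reflection requires 2 n t = m λ.
The second-smallest nonzero thickness corresponds to m = 2: t = m λ / (2 n) = 2.00 × 414 / (2 × 1.55) = 267 nm.

0.267 μm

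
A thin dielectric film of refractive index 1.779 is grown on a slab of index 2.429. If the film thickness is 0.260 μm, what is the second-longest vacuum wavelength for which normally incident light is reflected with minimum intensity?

617 nm

At the upper boundary (n = 1.0 to n = 1.779) the reflected ray undergoes a half-wave phase shift.
Ray reflecting at the bottom interface goes from n = 1.779 toward n = 2.429: a half-wave phase shift.
The two reflections carry the same phase change, so no net offset.
With no net inversion, destructive interference in reflection requires 2 n t = (m + ½) λ.
λ = 2 n t / (m + ½). The second-longest wavelength is m = 1: λ = 2 × 1.779 × 260 / 1.50 = 617 nm.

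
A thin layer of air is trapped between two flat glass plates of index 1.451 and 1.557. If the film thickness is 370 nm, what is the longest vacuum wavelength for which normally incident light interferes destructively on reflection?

740 nm

Ray reflecting at the top interface goes from n = 1.451 toward n = 1.0: no phase shift.
Ray reflecting at the bottom interface goes from n = 1.0 toward n = 1.557: a half-wave phase shift.
The two reflections differ by half a wavelength.
For dark reflection here: 2 n t = m λ.
λ = 2 n t / m. The longest wavelength is m = 1: λ = 2 × 1.0 × 370 / 1.00 = 740 nm.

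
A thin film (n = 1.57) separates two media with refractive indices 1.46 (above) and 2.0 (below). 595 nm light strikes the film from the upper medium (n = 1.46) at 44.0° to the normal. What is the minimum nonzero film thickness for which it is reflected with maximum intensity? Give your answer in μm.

Ray reflecting at the top interface goes from n = 1.46 toward n = 1.57: a half-wave phase shift.
Bottom surface (1.57 → 2.0): reflection off a higher-index medium gives a half-wave phase shift.
The two reflections carry the same phase change, so no net offset.
For maximum reflection here: 2 n t cos θ_r = m λ.
Snell's law: 1.46 sin 44.0° = 1.57 sin θ_r → sin θ_r = 0.646, cos θ_r = 0.763.
Minimum nonzero at m = 1: t = λ / (2 n cos θ_r) = 595 / (2 × 1.57 × 0.763) = 248 nm.

0.248 μm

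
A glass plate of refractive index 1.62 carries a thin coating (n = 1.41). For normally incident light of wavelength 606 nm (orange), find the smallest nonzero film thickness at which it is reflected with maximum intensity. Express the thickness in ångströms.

Top surface (1.0 → 1.41): reflection off a higher-index medium gives a half-wave phase shift.
Bottom surface (1.41 → 1.62): reflection off a higher-index medium gives a half-wave phase shift.
Net: no relative phase inversion (both shifts match).
For bright reflection here: 2 n t = m λ.
Minimum nonzero at m = 1: t = λ / (2 n) = 606 / (2 × 1.41) = 215 nm.

2149 Å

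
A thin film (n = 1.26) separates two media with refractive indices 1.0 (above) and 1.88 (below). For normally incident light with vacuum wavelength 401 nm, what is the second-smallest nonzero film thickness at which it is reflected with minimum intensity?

239 nm

Top surface (1.0 → 1.26): reflection off a higher-index medium gives a half-wave phase shift.
At the lower boundary (n = 1.26 to n = 1.88) the reflected ray undergoes a half-wave phase shift.
The two reflections carry the same phase change, so no net offset.
With no net inversion, destructive interference in reflection requires 2 n t = (m + ½) λ.
The second-smallest nonzero thickness corresponds to m = 1: t = (m + ½) λ / (2 n) = 1.50 × 401 / (2 × 1.26) = 239 nm.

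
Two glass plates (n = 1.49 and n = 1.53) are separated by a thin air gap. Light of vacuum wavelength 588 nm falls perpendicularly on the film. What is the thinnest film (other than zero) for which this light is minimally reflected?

Top surface (1.49 → 1.0): reflection off a lower-index medium gives no phase shift.
At the lower boundary (n = 1.0 to n = 1.53) the reflected ray undergoes a half-wave phase shift.
Exactly one π shift → a net half-wave offset.
With one net inversion, destructive interference in reflection requires 2 n t = m λ.
Minimum nonzero at m = 1: t = λ / (2 n) = 588 / (2 × 1.0) = 294 nm.

294 nm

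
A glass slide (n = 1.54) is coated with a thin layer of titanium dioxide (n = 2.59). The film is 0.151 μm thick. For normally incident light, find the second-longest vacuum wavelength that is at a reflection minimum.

391 nm

Ray reflecting at the top interface goes from n = 1.0 toward n = 2.59: a half-wave phase shift.
Ray reflecting at the bottom interface goes from n = 2.59 toward n = 1.54: no phase shift.
Exactly one π shift → a net half-wave offset.
So the condition for destructive reflection is 2 n t = m λ.
λ = 2 n t / m. The second-longest wavelength is m = 2: λ = 2 × 2.59 × 151 / 2.00 = 391 nm.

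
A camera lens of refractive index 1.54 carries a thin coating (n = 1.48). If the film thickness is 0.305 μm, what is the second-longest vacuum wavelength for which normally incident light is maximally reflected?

451 nm

Ray reflecting at the top interface goes from n = 1.0 toward n = 1.48: a half-wave phase shift.
At the lower boundary (n = 1.48 to n = 1.54) the reflected ray undergoes a half-wave phase shift.
Zero or two π shifts → no net half-wave offset.
For maximum reflection here: 2 n t = m λ.
λ = 2 n t / m. The second-longest wavelength is m = 2: λ = 2 × 1.48 × 305 / 2.00 = 451 nm.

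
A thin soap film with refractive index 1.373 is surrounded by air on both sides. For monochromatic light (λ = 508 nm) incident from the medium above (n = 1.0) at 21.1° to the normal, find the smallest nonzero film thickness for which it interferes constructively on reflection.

At the upper boundary (n = 1.0 to n = 1.373) the reflected ray undergoes a half-wave phase shift.
Ray reflecting at the bottom interface goes from n = 1.373 toward n = 1.0: no phase shift.
The two reflections differ by half a wavelength.
With one net inversion, constructive interference in reflection requires 2 n t cos θ_r = (m + ½) λ.
Snell's law: 1.0 sin 21.1° = 1.373 sin θ_r → sin θ_r = 0.262, cos θ_r = 0.965.
Minimum at m = 0: t = λ / (4 n cos θ_r) = 508 / (4 × 1.373 × 0.965) = 95.9 nm.

95.9 nm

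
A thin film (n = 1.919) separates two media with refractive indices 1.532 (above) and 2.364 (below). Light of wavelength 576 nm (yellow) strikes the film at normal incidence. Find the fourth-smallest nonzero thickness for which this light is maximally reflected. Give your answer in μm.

0.600 μm

At the upper boundary (n = 1.532 to n = 1.919) the reflected ray undergoes a half-wave phase shift.
Ray reflecting at the bottom interface goes from n = 1.919 toward n = 2.364: a half-wave phase shift.
Zero or two π shifts → no net half-wave offset.
With no net inversion, constructive interference in reflection requires 2 n t = m λ.
The fourth-smallest nonzero thickness corresponds to m = 4: t = m λ / (2 n) = 4.00 × 576 / (2 × 1.919) = 600 nm.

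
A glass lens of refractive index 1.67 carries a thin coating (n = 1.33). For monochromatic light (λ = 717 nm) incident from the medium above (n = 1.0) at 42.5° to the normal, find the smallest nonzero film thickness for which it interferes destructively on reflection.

At the upper boundary (n = 1.0 to n = 1.33) the reflected ray undergoes a half-wave phase shift.
Ray reflecting at the bottom interface goes from n = 1.33 toward n = 1.67: a half-wave phase shift.
The two reflections carry the same phase change, so no net offset.
With no net inversion, destructive interference in reflection requires 2 n t cos θ_r = (m + ½) λ.
Snell's law: 1.0 sin 42.5° = 1.33 sin θ_r → sin θ_r = 0.508, cos θ_r = 0.861.
Minimum at m = 0: t = λ / (4 n cos θ_r) = 717 / (4 × 1.33 × 0.861) = 156 nm.

156 nm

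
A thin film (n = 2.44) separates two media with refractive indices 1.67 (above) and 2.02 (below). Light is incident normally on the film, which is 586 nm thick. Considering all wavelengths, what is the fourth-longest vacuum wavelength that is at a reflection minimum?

Top surface (1.67 → 2.44): reflection off a higher-index medium gives a half-wave phase shift.
Ray reflecting at the bottom interface goes from n = 2.44 toward n = 2.02: no phase shift.
Net: one phase inversion between the two reflected rays.
With one net inversion, destructive interference in reflection requires 2 n t = m λ.
λ = 2 n t / m. The fourth-longest wavelength is m = 4: λ = 2 × 2.44 × 586 / 4.00 = 715 nm.

715 nm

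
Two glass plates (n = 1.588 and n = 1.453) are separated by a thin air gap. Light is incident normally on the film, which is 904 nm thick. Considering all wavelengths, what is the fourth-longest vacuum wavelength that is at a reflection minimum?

Ray reflecting at the top interface goes from n = 1.588 toward n = 1.0: no phase shift.
Bottom surface (1.0 → 1.453): reflection off a higher-index medium gives a half-wave phase shift.
The two reflections differ by half a wavelength.
With one net inversion, destructive interference in reflection requires 2 n t = m λ.
λ = 2 n t / m. The fourth-longest wavelength is m = 4: λ = 2 × 1.0 × 904 / 4.00 = 452 nm.

452 nm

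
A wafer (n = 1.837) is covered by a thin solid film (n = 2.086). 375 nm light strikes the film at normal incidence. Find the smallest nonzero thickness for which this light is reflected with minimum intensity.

89.9 nm

Ray reflecting at the top interface goes from n = 1.0 toward n = 2.086: a half-wave phase shift.
Bottom surface (2.086 → 1.837): reflection off a lower-index medium gives no phase shift.
Exactly one π shift → a net half-wave offset.
So the condition for destructive reflection is 2 n t = m λ.
The smallest nonzero thickness corresponds to m = 1: t = m λ / (2 n) = 1.00 × 375 / (2 × 2.086) = 89.9 nm.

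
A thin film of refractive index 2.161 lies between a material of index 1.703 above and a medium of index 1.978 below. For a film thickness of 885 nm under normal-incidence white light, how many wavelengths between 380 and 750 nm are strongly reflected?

Ray reflecting at the top interface goes from n = 1.703 toward n = 2.161: a half-wave phase shift.
Ray reflecting at the bottom interface goes from n = 2.161 toward n = 1.978: no phase shift.
Exactly one π shift → a net half-wave offset.
So the condition for constructive reflection is 2 n t = (m + ½) λ.
λ = 2 n t / (m + ½) = 3825 / (m + ½) nm.
m=4: 850 nm (IR); m=5: 695 nm (visible); m=6: 588 nm (visible); m=7: 510 nm (visible); m=8: 450 nm (visible); m=9: 403 nm (visible); m=10: 364 nm (UV).

5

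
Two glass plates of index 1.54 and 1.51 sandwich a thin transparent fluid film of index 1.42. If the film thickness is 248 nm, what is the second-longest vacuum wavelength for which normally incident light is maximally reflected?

470 nm

Ray reflecting at the top interface goes from n = 1.54 toward n = 1.42: no phase shift.
Bottom surface (1.42 → 1.51): reflection off a higher-index medium gives a half-wave phase shift.
Exactly one π shift → a net half-wave offset.
For strong reflection here: 2 n t = (m + ½) λ.
λ = 2 n t / (m + ½). The second-longest wavelength is m = 1: λ = 2 × 1.42 × 248 / 1.50 = 470 nm.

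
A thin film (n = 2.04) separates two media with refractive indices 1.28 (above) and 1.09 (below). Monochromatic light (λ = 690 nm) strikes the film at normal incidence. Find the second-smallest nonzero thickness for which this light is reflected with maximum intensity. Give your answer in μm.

0.254 μm

At the upper boundary (n = 1.28 to n = 2.04) the reflected ray undergoes a half-wave phase shift.
Ray reflecting at the bottom interface goes from n = 2.04 toward n = 1.09: no phase shift.
Exactly one π shift → a net half-wave offset.
With one net inversion, constructive interference in reflection requires 2 n t = (m + ½) λ.
The second-smallest nonzero thickness corresponds to m = 1: t = (m + ½) λ / (2 n) = 1.50 × 690 / (2 × 2.04) = 254 nm.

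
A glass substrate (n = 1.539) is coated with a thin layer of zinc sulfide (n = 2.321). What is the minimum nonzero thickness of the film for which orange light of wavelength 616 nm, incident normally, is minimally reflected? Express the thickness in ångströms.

At the upper boundary (n = 1.0 to n = 2.321) the reflected ray undergoes a half-wave phase shift.
Ray reflecting at the bottom interface goes from n = 2.321 toward n = 1.539: no phase shift.
The two reflections differ by half a wavelength.
For weak reflection here: 2 n t = m λ.
Minimum nonzero at m = 1: t = λ / (2 n) = 616 / (2 × 2.321) = 133 nm.

1327 Å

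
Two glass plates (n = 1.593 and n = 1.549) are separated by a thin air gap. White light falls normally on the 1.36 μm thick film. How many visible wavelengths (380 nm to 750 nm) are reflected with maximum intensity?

Ray reflecting at the top interface goes from n = 1.593 toward n = 1.0: no phase shift.
At the lower boundary (n = 1.0 to n = 1.549) the reflected ray undergoes a half-wave phase shift.
Exactly one π shift → a net half-wave offset.
So the condition for constructive reflection is 2 n t = (m + ½) λ.
λ = 2 n t / (m + ½) = 2720 / (m + ½) nm.
m=3: 777 nm (IR); m=4: 604 nm (visible); m=5: 495 nm (visible); m=6: 418 nm (visible); m=7: 363 nm (UV).

3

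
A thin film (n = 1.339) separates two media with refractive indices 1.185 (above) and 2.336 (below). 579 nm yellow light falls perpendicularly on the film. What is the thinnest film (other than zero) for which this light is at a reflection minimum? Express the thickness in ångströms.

At the upper boundary (n = 1.185 to n = 1.339) the reflected ray undergoes a half-wave phase shift.
Ray reflecting at the bottom interface goes from n = 1.339 toward n = 2.336: a half-wave phase shift.
Zero or two π shifts → no net half-wave offset.
For dark reflection here: 2 n t = (m + ½) λ.
Minimum at m = 0: t = λ / (4 n) = 579 / (4 × 1.339) = 108 nm.

1081 Å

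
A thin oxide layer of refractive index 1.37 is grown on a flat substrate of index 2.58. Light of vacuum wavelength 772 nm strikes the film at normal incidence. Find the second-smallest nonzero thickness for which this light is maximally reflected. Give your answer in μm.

Top surface (1.0 → 1.37): reflection off a higher-index medium gives a half-wave phase shift.
Ray reflecting at the bottom interface goes from n = 1.37 toward n = 2.58: a half-wave phase shift.
Net: no relative phase inversion (both shifts match).
So the condition for constructive reflection is 2 n t = m λ.
The second-smallest nonzero thickness corresponds to m = 2: t = m λ / (2 n) = 2.00 × 772 / (2 × 1.37) = 564 nm.

0.564 μm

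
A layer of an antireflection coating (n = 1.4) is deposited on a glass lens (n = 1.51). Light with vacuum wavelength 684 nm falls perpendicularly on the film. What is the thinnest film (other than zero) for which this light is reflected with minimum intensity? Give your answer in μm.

Top surface (1.0 → 1.4): reflection off a higher-index medium gives a half-wave phase shift.
Bottom surface (1.4 → 1.51): reflection off a higher-index medium gives a half-wave phase shift.
Net: no relative phase inversion (both shifts match).
So the condition for destructive reflection is 2 n t = (m + ½) λ.
Minimum at m = 0: t = λ / (4 n) = 684 / (4 × 1.4) = 122 nm.

0.122 μm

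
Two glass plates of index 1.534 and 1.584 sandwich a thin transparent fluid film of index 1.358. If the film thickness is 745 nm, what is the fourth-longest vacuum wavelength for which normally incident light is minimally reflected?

506 nm

At the upper boundary (n = 1.534 to n = 1.358) the reflected ray undergoes no phase shift.
Ray reflecting at the bottom interface goes from n = 1.358 toward n = 1.584: a half-wave phase shift.
Exactly one π shift → a net half-wave offset.
For minimum reflection here: 2 n t = m λ.
λ = 2 n t / m. The fourth-longest wavelength is m = 4: λ = 2 × 1.358 × 745 / 4.00 = 506 nm.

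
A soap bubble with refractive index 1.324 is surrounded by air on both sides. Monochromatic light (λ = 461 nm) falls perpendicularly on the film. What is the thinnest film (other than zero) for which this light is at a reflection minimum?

174 nm

Top surface (1.0 → 1.324): reflection off a higher-index medium gives a half-wave phase shift.
At the lower boundary (n = 1.324 to n = 1.0) the reflected ray undergoes no phase shift.
Exactly one π shift → a net half-wave offset.
For minimum reflection here: 2 n t = m λ.
Minimum nonzero at m = 1: t = λ / (2 n) = 461 / (2 × 1.324) = 174 nm.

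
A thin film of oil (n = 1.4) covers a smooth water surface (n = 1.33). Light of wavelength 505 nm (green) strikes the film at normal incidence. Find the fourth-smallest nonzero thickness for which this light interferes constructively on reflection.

631 nm

Top surface (1.0 → 1.4): reflection off a higher-index medium gives a half-wave phase shift.
Bottom surface (1.4 → 1.33): reflection off a lower-index medium gives no phase shift.
The two reflections differ by half a wavelength.
For bright reflection here: 2 n t = (m + ½) λ.
The fourth-smallest nonzero thickness corresponds to m = 3: t = (m + ½) λ / (2 n) = 3.50 × 505 / (2 × 1.4) = 631 nm.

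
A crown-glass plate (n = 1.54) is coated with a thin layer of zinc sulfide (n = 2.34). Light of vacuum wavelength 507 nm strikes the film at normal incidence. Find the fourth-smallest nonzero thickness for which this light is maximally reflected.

379 nm

At the upper boundary (n = 1.0 to n = 2.34) the reflected ray undergoes a half-wave phase shift.
Bottom surface (2.34 → 1.54): reflection off a lower-index medium gives no phase shift.
The two reflections differ by half a wavelength.
So the condition for constructive reflection is 2 n t = (m + ½) λ.
The fourth-smallest nonzero thickness corresponds to m = 3: t = (m + ½) λ / (2 n) = 3.50 × 507 / (2 × 2.34) = 379 nm.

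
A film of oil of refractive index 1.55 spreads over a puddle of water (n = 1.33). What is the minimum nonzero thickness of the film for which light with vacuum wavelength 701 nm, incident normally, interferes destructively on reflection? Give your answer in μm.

0.226 μm

Top surface (1.0 → 1.55): reflection off a higher-index medium gives a half-wave phase shift.
Bottom surface (1.55 → 1.33): reflection off a lower-index medium gives no phase shift.
The two reflections differ by half a wavelength.
For dark reflection here: 2 n t = m λ.
Minimum nonzero at m = 1: t = λ / (2 n) = 701 / (2 × 1.55) = 226 nm.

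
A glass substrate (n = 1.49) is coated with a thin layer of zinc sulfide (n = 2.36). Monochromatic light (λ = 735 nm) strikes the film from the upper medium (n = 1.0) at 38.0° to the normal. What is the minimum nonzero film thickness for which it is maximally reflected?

80.7 nm

Top surface (1.0 → 2.36): reflection off a higher-index medium gives a half-wave phase shift.
Bottom surface (2.36 → 1.49): reflection off a lower-index medium gives no phase shift.
The two reflections differ by half a wavelength.
For maximum reflection here: 2 n t cos θ_r = (m + ½) λ.
Snell's law: 1.0 sin 38.0° = 2.36 sin θ_r → sin θ_r = 0.261, cos θ_r = 0.965.
Minimum at m = 0: t = λ / (4 n cos θ_r) = 735 / (4 × 2.36 × 0.965) = 80.7 nm.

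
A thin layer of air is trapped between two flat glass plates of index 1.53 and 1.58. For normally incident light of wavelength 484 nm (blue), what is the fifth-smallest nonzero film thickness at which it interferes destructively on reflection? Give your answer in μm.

1.21 μm

At the upper boundary (n = 1.53 to n = 1.0) the reflected ray undergoes no phase shift.
Bottom surface (1.0 → 1.58): reflection off a higher-index medium gives a half-wave phase shift.
The two reflections differ by half a wavelength.
So the condition for destructive reflection is 2 n t = m λ.
The fifth-smallest nonzero thickness corresponds to m = 5: t = m λ / (2 n) = 5.00 × 484 / (2 × 1.0) = 1210 nm.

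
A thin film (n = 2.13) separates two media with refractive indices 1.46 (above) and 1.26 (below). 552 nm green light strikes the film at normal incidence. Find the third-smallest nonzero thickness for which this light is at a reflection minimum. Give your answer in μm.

Top surface (1.46 → 2.13): reflection off a higher-index medium gives a half-wave phase shift.
At the lower boundary (n = 2.13 to n = 1.26) the reflected ray undergoes no phase shift.
Exactly one π shift → a net half-wave offset.
So the condition for destructive reflection is 2 n t = m λ.
The third-smallest nonzero thickness corresponds to m = 3: t = m λ / (2 n) = 3.00 × 552 / (2 × 2.13) = 389 nm.

0.389 μm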